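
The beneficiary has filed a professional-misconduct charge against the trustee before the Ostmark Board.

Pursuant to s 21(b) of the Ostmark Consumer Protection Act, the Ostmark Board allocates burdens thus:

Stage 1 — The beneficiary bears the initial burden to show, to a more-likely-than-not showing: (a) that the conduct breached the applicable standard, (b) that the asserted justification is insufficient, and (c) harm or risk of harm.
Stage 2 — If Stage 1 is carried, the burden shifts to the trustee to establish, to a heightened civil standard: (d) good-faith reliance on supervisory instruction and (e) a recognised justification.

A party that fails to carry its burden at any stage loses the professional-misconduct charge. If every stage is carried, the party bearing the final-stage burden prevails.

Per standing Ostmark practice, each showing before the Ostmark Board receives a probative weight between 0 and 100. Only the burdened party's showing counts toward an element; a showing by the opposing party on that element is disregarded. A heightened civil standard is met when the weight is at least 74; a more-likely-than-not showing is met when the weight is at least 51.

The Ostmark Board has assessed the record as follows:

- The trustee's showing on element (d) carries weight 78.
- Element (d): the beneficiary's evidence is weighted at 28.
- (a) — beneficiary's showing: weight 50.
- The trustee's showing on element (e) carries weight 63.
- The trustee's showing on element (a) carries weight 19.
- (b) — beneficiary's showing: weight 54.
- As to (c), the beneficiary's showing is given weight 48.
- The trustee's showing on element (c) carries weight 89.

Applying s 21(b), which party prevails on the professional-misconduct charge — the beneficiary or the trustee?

trustee

At Stage 1 the beneficiary must meet a more-likely-than-not showing (weight is at least 51): on (a) the weight is 50 (the trustee's 19 is given no effect), which does not reach 51, so (a) does not meet the standard; on (b) the weight is 54, which does reach 51, so (b) meets the standard; on (c) the weight is 48 (the trustee's 89 is given no effect), which does not reach 51, so (c) does not meet the standard.
  Not every element is met, so the beneficiary fails to carry Stage 1.
The trustee prevails.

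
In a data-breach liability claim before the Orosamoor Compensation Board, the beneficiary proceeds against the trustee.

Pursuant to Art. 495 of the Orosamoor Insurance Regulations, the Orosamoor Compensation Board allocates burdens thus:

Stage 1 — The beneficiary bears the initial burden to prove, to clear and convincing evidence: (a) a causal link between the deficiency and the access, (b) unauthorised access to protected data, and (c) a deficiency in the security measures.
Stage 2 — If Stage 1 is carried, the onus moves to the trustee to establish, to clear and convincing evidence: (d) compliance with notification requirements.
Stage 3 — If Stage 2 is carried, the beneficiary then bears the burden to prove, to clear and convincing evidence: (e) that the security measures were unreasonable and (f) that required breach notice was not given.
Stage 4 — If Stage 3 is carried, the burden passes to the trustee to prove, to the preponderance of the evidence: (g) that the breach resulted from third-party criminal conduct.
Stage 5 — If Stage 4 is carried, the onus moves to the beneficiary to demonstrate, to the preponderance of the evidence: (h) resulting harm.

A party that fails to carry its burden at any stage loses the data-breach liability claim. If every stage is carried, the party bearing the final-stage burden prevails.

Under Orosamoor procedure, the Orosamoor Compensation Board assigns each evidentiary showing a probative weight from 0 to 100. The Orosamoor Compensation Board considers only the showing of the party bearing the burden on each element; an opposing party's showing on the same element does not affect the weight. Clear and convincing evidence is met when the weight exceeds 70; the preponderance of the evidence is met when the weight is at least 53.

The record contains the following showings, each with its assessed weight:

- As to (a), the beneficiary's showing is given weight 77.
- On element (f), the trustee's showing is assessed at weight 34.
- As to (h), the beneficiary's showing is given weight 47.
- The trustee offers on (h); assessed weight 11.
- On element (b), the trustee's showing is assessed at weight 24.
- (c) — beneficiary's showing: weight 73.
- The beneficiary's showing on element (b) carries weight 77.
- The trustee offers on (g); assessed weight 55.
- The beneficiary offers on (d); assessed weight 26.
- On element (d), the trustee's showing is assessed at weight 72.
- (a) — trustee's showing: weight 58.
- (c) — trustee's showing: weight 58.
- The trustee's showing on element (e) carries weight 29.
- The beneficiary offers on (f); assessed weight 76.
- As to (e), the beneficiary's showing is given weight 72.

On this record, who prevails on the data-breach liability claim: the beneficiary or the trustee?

At Stage 1 the beneficiary must meet clear and convincing evidence (weight exceeds 70): on (a) the weight is 77 (the trustee's 58 is given no effect), > 70, so (a) meets the standard; on (b) the weight is 77 (the trustee's 24 is given no effect), > 70, so (b) meets the standard; on (c) the weight is 73 (the trustee's 58 is given no effect), which does exceed 70, so (c) meets the standard.
  All elements met. The burden passes to the trustee.
At Stage 2 the trustee must meet clear and convincing evidence (weight exceeds 70): on (d) the weight is 72 (the beneficiary's 26 is given no effect), > 70, so (d) meets the standard.
  All elements met. The burden passes to the beneficiary.
At Stage 3 the beneficiary must meet clear and convincing evidence (weight exceeds 70): on (e) the weight is 72 (the trustee's 29 is given no effect), > 70, so (e) meets the standard; on (f) the weight is 76 (the trustee's 34 is given no effect), > 70, so (f) meets the standard.
  All elements met. The burden passes to the trustee.
At Stage 4 the trustee must meet the preponderance of the evidence (weight is at least 53): on (g) the weight is 55, which does reach 53, so (g) meets the standard.
  Stage 4 is satisfied; the onus moves to the beneficiary.
At Stage 5 the beneficiary must meet the preponderance of the evidence (weight is at least 53): on (h) the weight is 47 (the trustee's 11 is given no effect), < 53, so (h) does not meet the standard.
  The beneficiary does not carry Stage 5.
So the trustee prevails.

trustee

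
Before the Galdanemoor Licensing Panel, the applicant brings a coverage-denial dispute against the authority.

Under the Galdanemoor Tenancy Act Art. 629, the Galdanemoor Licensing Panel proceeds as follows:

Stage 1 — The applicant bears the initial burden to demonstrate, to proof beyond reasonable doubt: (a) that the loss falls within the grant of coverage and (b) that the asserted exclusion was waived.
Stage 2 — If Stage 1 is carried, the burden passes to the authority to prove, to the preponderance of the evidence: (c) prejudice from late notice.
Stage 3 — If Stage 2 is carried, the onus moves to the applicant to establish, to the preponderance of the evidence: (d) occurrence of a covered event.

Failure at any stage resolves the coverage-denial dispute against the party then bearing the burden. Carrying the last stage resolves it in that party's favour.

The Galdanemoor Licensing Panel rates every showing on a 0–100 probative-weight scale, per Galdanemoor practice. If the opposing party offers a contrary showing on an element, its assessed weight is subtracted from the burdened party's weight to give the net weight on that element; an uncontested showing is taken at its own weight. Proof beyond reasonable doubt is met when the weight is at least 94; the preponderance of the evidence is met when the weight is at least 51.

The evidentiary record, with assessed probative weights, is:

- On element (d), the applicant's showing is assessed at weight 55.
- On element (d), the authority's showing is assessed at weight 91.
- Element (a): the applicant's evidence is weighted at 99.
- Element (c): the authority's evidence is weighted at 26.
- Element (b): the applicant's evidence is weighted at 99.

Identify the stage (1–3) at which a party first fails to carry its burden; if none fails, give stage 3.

stage 2

Stage 1 — burden on applicant; standard: proof beyond reasonable doubt (weight is at least 94).
    (a): 99 ≥ 94 [met]
    (b): 99 ≥ 94 [met]
  Stage 1 is satisfied; the onus moves to the authority.
Stage 2 — burden on authority; standard: the preponderance of the evidence (weight is at least 51).
    (c): 26 < 51 [not met]
  Stage 2 not carried; the authority fails its burden.
So the applicant prevails.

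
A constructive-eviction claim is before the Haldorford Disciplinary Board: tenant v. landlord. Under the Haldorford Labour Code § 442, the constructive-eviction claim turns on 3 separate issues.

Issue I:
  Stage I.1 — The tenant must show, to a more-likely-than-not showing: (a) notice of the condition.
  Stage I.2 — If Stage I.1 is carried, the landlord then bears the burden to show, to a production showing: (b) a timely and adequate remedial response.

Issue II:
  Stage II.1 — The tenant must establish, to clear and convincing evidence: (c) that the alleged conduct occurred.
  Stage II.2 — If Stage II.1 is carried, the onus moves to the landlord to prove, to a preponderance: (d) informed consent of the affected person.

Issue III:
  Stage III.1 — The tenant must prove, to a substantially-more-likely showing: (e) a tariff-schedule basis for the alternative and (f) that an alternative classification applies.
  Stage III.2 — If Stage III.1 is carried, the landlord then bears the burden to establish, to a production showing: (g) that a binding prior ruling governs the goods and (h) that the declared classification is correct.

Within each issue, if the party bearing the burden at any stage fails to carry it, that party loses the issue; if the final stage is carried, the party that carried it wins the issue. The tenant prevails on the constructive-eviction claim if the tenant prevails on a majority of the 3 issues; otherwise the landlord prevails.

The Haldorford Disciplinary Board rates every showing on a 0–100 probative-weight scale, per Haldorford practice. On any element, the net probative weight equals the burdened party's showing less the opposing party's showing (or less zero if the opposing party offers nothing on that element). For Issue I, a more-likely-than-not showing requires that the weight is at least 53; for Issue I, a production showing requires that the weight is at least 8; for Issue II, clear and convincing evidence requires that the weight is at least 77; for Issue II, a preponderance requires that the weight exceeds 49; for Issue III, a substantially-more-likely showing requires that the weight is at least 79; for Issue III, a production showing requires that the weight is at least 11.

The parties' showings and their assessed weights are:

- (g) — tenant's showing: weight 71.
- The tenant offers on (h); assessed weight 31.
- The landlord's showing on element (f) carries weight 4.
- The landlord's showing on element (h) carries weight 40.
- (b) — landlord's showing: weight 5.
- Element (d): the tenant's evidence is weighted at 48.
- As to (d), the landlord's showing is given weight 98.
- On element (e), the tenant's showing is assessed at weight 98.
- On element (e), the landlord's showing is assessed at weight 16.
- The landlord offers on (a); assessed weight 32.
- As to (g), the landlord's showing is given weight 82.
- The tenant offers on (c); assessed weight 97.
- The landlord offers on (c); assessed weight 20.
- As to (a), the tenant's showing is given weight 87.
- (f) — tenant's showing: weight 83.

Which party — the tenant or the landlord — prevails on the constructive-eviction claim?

tenant

— Issue I —
Stage I.1 (tenant, a more-likely-than-not showing, weight is at least 53): (a) net 87−32=55 ≥ 53 — meets.
  Stage I.1 is satisfied; the onus moves to the landlord.
Stage I.2 (landlord, a production showing, weight is at least 8): (b) 5 < 8 — fails.
  Not every element is met, so the landlord fails to carry Stage I.2.
The analysis ends at Stage I.2; the tenant prevails on this issue.
— Issue II —
At Stage II.1 the tenant must meet clear and convincing evidence (weight is at least 77): on (c) the weight is 97 less the opposing 20 gives net 77, which does reach 77, so (c) meets the standard.
  Stage II.1 is satisfied; the onus moves to the landlord.
At Stage II.2 the landlord must meet a preponderance (weight exceeds 49): on (d) the weight is 98 less the opposing 48 gives net 50, > 49, so (d) meets the standard.
  All elements met at the final stage.
With every stage satisfied, the landlord prevails on this issue.
— Issue III —
Stage III.1 — burden on tenant; standard: a substantially-more-likely showing (weight is at least 79).
    (e): 98 − 16 = 82 ≥ 79 [met]
    (f): 83 − 4 = 79 ≥ 79 [met]
  The tenant carries Stage III.1; the landlord now bears the burden.
Stage III.2 — burden on landlord; standard: a production showing (weight is at least 11).
    (g): 82 − 71 = 11 ≥ 11 [met]
    (h): 40 − 31 = 9 < 11 [not met]
  Not every element is met, so the landlord fails to carry Stage III.2.
The analysis ends at Stage III.2; the tenant prevails on this issue.
Per-issue: Issue I → tenant; Issue II → landlord; Issue III → tenant. The tenant must prevail on a majority of issues; overall, the tenant prevails.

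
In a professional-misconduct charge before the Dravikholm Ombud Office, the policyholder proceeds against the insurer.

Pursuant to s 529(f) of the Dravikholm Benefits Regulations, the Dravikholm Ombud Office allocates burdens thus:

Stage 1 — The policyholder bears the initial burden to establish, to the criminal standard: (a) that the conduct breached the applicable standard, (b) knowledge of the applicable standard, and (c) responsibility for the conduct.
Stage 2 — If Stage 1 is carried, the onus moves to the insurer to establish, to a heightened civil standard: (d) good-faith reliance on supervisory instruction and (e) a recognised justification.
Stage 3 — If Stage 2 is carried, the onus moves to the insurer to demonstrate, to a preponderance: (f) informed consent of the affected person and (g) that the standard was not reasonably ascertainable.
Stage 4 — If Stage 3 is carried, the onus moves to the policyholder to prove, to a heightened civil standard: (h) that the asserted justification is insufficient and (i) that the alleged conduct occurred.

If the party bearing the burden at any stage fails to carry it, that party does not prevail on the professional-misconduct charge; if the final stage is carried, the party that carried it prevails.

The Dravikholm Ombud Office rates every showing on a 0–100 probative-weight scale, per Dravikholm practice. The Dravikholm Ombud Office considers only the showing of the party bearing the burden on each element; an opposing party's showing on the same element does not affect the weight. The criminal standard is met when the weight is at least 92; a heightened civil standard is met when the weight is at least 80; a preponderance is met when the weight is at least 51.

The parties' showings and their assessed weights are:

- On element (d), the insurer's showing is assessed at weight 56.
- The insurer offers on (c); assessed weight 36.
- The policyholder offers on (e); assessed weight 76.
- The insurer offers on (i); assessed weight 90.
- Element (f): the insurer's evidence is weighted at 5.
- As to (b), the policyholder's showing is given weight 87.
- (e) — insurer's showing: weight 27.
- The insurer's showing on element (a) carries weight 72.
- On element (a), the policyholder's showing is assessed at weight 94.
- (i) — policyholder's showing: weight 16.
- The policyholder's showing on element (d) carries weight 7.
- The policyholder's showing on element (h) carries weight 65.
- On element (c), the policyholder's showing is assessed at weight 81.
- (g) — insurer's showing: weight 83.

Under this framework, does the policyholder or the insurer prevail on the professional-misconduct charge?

insurer

At Stage 1 the policyholder must meet the criminal standard (weight is at least 92): on (a) the weight is 94 (the insurer's 72 is given no effect), ≥ 92, so (a) meets the standard; on (b) the weight is 87, which does not reach 92, so (b) does not meet the standard; on (c) the weight is 81 (the insurer's 36 is given no effect), which does not reach 92, so (c) does not meet the standard.
  Stage 1 not carried; the policyholder fails its burden.
So the insurer prevails.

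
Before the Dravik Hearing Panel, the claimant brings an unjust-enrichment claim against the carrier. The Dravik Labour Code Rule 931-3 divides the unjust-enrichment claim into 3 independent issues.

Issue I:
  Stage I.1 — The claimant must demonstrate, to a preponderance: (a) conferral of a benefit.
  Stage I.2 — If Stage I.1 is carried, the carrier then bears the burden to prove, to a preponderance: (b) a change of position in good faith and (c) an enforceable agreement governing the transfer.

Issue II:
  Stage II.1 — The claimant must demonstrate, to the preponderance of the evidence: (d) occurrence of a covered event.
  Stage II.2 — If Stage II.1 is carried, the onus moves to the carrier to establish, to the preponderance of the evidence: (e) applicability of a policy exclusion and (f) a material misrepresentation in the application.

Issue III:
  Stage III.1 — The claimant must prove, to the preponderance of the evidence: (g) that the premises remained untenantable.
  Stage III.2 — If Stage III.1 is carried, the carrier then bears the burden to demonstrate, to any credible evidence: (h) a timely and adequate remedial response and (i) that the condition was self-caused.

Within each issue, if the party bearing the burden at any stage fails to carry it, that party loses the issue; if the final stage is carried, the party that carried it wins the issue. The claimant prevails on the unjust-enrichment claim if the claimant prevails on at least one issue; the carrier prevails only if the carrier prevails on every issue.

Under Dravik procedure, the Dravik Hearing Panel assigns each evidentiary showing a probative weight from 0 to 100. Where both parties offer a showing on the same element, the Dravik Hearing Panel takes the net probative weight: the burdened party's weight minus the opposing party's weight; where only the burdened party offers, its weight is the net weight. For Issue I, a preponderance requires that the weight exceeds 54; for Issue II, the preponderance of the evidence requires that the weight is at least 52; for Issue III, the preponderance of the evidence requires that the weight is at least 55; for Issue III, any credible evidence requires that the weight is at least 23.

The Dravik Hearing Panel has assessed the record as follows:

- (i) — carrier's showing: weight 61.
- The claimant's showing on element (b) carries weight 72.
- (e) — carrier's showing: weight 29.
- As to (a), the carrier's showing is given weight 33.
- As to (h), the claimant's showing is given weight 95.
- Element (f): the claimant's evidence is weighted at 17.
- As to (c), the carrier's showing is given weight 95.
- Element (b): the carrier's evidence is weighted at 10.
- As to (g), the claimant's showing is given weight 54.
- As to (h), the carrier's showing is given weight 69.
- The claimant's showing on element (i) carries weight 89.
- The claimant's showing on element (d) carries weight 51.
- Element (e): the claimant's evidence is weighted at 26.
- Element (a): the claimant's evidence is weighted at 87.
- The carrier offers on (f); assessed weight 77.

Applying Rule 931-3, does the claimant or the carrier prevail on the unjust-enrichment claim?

carrier

— Issue I —
Stage I.1 — burden on claimant; standard: a preponderance (weight exceeds 54).
    (a): 87 − 33 = 54 ≤ 54 [not met]
  Not every element is met, so the claimant fails to carry Stage I.1.
So the carrier prevails on this issue.
— Issue II —
Stage II.1 — burden on claimant; standard: the preponderance of the evidence (weight is at least 52).
    (d): 51 < 52 [not met]
  The claimant does not carry Stage II.1.
The carrier prevails on this issue.
— Issue III —
Stage III.1 (claimant, the preponderance of the evidence, weight is at least 55): (g) 54 < 55 — fails.
  Not every element is met, so the claimant fails to carry Stage III.1.
So the carrier prevails on this issue.
Per-issue: Issue I → carrier; Issue II → carrier; Issue III → carrier. The claimant must prevail on at least one issue; overall, the carrier prevails.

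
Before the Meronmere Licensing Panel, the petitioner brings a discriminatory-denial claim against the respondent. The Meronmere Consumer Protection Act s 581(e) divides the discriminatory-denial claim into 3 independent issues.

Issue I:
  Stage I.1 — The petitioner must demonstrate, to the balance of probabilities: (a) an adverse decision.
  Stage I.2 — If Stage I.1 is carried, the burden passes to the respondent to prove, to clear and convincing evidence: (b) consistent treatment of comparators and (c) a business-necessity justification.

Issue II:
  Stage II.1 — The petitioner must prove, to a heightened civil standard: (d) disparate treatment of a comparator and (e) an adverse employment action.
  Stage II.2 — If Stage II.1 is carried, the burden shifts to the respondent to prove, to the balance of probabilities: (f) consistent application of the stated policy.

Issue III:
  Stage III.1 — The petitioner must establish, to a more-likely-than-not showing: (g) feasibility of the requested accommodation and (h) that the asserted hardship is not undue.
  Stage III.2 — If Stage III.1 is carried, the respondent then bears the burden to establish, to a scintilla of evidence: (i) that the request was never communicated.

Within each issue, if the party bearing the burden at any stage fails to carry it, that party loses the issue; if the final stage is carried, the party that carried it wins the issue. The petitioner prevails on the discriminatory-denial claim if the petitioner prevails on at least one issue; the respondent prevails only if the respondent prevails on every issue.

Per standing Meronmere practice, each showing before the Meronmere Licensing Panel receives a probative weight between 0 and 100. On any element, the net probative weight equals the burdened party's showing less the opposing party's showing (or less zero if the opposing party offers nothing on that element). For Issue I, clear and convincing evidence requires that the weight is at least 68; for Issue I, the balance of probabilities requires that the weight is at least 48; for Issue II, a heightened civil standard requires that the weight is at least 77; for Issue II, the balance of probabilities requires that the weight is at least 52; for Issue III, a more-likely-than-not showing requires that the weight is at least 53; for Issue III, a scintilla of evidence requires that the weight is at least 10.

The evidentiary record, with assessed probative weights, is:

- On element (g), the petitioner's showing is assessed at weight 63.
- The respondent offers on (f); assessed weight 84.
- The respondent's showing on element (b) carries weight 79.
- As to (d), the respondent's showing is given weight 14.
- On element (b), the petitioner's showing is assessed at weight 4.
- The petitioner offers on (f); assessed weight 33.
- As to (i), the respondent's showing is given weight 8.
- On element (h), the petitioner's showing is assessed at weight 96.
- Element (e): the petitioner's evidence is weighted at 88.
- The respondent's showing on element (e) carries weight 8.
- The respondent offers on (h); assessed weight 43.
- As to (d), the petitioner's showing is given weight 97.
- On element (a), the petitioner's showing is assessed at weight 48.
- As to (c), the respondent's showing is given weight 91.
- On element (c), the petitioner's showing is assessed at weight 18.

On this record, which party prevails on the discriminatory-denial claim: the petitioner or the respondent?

petitioner

— Issue I —
At Stage I.1 the petitioner must meet the balance of probabilities (weight is at least 48): on (a) the weight is 48, ≥ 48, so (a) meets the standard.
  Stage I.1 is satisfied; the onus moves to the respondent.
At Stage I.2 the respondent must meet clear and convincing evidence (weight is at least 68): on (b) the weight is 79 less the opposing 4 gives net 75, ≥ 68, so (b) meets the standard; on (c) the weight is 91 less the opposing 18 gives net 73, ≥ 68, so (c) meets the standard.
  The respondent carries the last stage.
Every stage carried; the respondent prevails on this issue.
— Issue II —
At Stage II.1 the petitioner must meet a heightened civil standard (weight is at least 77): on (d) the weight is 97 less the opposing 14 gives net 83, which does reach 77, so (d) meets the standard; on (e) the weight is 88 less the opposing 8 gives net 80, which does reach 77, so (e) meets the standard.
  The petitioner carries Stage II.1; the respondent now bears the burden.
At Stage II.2 the respondent must meet the balance of probabilities (weight is at least 52): on (f) the weight is 84 less the opposing 33 gives net 51, < 52, so (f) does not meet the standard.
  Stage II.2 not carried; the respondent fails its burden.
The analysis ends at Stage II.2; the petitioner prevails on this issue.
— Issue III —
Stage III.1 (petitioner, a more-likely-than-not showing, weight is at least 53): (g) 63 ≥ 53 — meets; (h) net 96−43=53 ≥ 53 — meets.
  Stage III.1 carried; the burden shifts to the respondent.
Stage III.2 (respondent, a scintilla of evidence, weight is at least 10): (i) 8 < 10 — fails.
  Stage III.2 not carried; the respondent fails its burden.
The analysis ends at Stage III.2; the petitioner prevails on this issue.
Per-issue: Issue I → respondent; Issue II → petitioner; Issue III → petitioner. The petitioner must prevail on at least one issue; overall, the petitioner prevails.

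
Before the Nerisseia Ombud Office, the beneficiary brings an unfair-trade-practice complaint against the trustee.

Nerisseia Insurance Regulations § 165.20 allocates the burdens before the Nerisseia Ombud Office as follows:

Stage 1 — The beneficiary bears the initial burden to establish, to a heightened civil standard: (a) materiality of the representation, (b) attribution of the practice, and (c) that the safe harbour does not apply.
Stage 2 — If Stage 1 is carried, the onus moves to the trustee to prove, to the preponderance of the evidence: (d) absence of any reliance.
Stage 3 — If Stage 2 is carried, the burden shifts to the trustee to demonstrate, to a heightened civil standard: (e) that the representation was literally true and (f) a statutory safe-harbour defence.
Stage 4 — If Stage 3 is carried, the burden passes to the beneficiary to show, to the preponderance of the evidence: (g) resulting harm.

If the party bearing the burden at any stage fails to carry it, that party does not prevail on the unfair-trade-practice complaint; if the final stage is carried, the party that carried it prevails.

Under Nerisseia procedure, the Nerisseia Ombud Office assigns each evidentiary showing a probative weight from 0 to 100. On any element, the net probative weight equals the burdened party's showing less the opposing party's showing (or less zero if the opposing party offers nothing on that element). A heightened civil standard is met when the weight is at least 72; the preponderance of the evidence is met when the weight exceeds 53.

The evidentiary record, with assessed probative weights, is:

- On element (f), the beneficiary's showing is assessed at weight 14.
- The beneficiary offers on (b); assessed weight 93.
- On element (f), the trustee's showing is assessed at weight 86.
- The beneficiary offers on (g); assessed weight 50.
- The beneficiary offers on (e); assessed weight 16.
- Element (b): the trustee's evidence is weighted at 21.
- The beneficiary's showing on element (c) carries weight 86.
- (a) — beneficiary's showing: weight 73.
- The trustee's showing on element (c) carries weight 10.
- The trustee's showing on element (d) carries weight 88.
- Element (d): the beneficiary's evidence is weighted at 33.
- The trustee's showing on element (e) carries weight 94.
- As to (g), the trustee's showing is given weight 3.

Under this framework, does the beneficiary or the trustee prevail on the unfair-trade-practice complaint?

Stage 1 (beneficiary, a heightened civil standard, weight is at least 72): (a) 73 ≥ 72 — meets; (b) net 93−21=72 ≥ 72 — meets; (c) net 86−10=76 ≥ 72 — meets.
  The beneficiary carries Stage 1; the trustee now bears the burden.
Stage 2 (trustee, the preponderance of the evidence, weight exceeds 53): (d) net 88−33=55 > 53 — meets.
  All elements met. The trustee retains the burden for Stage 3.
Stage 3 (trustee, a heightened civil standard, weight is at least 72): (e) net 94−16=78 ≥ 72 — meets; (f) net 86−14=72 ≥ 72 — meets.
  Stage 3 carried; the burden shifts to the beneficiary.
Stage 4 (beneficiary, the preponderance of the evidence, weight exceeds 53): (g) net 50−3=47 ≤ 53 — fails.
  Not every element is met, so the beneficiary fails to carry Stage 4.
The analysis ends at Stage 4; the trustee prevails.

trustee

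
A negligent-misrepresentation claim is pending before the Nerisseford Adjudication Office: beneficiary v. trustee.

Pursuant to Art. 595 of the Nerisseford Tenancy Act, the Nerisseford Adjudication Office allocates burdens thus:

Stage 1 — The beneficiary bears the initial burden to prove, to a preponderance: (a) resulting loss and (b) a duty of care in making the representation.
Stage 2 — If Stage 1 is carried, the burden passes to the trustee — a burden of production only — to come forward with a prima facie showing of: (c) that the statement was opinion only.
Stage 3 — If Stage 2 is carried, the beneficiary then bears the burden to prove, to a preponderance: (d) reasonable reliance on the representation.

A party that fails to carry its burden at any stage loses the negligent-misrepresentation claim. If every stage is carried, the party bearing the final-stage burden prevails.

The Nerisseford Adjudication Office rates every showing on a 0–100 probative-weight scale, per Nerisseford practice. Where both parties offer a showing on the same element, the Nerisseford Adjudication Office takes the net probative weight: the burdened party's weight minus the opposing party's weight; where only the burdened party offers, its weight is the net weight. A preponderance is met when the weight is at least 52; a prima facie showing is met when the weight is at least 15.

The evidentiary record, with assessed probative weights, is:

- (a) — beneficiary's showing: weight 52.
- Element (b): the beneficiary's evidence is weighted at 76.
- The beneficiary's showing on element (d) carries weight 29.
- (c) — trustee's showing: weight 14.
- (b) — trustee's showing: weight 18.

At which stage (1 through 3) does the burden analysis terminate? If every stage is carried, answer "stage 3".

At Stage 1 the beneficiary must meet a preponderance (weight is at least 52): on (a) the weight is 52, which does reach 52, so (a) meets the standard; on (b) the weight is 76 less the opposing 18 gives net 58, ≥ 52, so (b) meets the standard.
  The beneficiary carries Stage 1; the trustee now bears the burden.
At Stage 2 the trustee must meet a prima facie showing (weight is at least 15): on (c) the weight is 14, < 15, so (c) does not meet the standard.
  Stage 2 not carried; the trustee fails its burden.
The beneficiary prevails.

stage 2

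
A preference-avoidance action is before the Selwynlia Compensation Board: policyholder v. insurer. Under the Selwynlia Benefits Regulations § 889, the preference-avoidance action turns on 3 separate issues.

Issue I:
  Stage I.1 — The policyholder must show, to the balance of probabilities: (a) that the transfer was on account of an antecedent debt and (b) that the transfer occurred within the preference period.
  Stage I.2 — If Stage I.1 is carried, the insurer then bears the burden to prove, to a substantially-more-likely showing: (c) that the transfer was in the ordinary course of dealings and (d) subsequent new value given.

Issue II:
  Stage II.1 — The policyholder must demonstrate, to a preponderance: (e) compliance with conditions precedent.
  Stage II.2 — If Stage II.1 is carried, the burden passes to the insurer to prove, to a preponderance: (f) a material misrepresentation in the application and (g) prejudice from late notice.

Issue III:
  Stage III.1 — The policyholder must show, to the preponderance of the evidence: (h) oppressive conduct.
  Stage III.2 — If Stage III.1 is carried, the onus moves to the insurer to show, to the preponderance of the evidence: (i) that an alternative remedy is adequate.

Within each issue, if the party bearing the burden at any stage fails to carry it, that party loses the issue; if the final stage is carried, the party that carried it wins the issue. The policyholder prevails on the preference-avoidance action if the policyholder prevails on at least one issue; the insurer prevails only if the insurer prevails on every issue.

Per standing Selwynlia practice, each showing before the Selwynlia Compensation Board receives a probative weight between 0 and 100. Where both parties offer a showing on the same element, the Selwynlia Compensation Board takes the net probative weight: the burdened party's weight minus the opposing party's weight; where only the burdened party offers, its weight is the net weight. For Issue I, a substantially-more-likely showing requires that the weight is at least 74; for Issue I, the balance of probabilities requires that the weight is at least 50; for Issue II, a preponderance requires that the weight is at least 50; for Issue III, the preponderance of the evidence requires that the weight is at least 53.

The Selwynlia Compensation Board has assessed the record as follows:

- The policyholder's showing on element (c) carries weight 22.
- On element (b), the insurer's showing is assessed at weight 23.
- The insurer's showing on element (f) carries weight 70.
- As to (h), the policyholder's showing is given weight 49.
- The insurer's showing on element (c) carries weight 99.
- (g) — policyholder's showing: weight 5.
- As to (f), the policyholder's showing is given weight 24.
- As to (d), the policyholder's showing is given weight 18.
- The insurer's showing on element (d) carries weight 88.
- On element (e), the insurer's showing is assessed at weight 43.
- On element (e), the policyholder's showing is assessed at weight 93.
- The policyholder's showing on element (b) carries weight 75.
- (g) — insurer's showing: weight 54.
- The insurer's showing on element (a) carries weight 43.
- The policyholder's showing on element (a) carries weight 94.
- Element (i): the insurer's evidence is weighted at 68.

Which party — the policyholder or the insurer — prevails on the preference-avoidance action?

— Issue I —
At Stage I.1 the policyholder must meet the balance of probabilities (weight is at least 50): on (a) the weight is 94 less the opposing 43 gives net 51, which does reach 50, so (a) meets the standard; on (b) the weight is 75 less the opposing 23 gives net 52, which does reach 50, so (b) meets the standard.
  All elements met. The burden passes to the insurer.
At Stage I.2 the insurer must meet a substantially-more-likely showing (weight is at least 74): on (c) the weight is 99 less the opposing 22 gives net 77, which does reach 74, so (c) meets the standard; on (d) the weight is 88 less the opposing 18 gives net 70, < 74, so (d) does not meet the standard.
  Not every element is met, so the insurer fails to carry Stage I.2.
The analysis ends at Stage I.2; the policyholder prevails on this issue.
— Issue II —
Stage II.1 — burden on policyholder; standard: a preponderance (weight is at least 50).
    (e): 93 − 43 = 50 ≥ 50 [met]
  Stage II.1 carried; the burden shifts to the insurer.
Stage II.2 — burden on insurer; standard: a preponderance (weight is at least 50).
    (f): 70 − 24 = 46 < 50 [not met]
    (g): 54 − 5 = 49 < 50 [not met]
  Not every element is met, so the insurer fails to carry Stage II.2.
So the policyholder prevails on this issue.
— Issue III —
Stage III.1 — burden on policyholder; standard: the preponderance of the evidence (weight is at least 53).
    (h): 49 < 53 [not met]
  Not every element is met, so the policyholder fails to carry Stage III.1.
So the insurer prevails on this issue.
Per-issue: Issue I → policyholder; Issue II → policyholder; Issue III → insurer. The policyholder must prevail on at least one issue; overall, the policyholder prevails.

policyholder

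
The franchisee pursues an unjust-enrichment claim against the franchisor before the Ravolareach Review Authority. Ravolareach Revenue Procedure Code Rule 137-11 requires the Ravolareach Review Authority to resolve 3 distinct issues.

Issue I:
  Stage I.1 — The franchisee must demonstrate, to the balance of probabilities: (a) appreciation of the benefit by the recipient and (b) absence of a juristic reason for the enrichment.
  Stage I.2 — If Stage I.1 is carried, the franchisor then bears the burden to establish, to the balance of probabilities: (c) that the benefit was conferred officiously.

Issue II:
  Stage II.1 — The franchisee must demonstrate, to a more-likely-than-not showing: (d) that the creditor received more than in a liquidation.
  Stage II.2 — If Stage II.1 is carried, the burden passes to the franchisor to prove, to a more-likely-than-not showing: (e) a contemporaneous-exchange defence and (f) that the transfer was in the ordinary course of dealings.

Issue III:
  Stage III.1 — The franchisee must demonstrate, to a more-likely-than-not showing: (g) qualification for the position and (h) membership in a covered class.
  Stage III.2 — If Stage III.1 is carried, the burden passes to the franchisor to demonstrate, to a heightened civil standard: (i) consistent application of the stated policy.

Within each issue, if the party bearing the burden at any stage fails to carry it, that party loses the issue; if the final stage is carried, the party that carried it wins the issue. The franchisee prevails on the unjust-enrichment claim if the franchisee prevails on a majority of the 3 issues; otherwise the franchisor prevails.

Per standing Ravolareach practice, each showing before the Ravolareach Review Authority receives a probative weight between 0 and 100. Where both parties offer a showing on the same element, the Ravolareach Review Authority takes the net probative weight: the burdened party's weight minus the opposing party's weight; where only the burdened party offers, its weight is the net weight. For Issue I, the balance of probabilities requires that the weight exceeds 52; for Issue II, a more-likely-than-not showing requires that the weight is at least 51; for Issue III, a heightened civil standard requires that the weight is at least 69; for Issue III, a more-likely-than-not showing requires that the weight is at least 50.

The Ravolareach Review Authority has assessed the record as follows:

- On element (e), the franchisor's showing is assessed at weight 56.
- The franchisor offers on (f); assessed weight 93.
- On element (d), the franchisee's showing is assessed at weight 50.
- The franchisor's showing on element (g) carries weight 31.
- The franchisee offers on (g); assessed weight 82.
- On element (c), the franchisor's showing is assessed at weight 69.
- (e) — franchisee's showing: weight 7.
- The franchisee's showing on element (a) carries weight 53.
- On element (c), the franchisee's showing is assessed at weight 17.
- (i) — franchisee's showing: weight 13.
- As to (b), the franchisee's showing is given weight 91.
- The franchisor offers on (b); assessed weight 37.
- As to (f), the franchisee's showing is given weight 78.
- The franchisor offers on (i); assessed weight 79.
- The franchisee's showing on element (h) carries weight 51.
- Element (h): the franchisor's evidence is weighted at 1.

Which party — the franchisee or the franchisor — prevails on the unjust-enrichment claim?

franchisee

— Issue I —
At Stage I.1 the franchisee must meet the balance of probabilities (weight exceeds 52): on (a) the weight is 53, which does exceed 52, so (a) meets the standard; on (b) the weight is 91 less the opposing 37 gives net 54, which does exceed 52, so (b) meets the standard.
  Stage I.1 carried; the burden shifts to the franchisor.
At Stage I.2 the franchisor must meet the balance of probabilities (weight exceeds 52): on (c) the weight is 69 less the opposing 17 gives net 52, ≤ 52, so (c) does not meet the standard.
  The franchisor does not carry Stage I.2.
The franchisee prevails on this issue.
— Issue II —
Stage II.1 — burden on franchisee; standard: a more-likely-than-not showing (weight is at least 51).
    (d): 50 < 51 [not met]
  The franchisee does not carry Stage II.1.
So the franchisor prevails on this issue.
— Issue III —
Stage III.1 — burden on franchisee; standard: a more-likely-than-not showing (weight is at least 50).
    (g): 82 − 31 = 51 ≥ 50 [met]
    (h): 51 − 1 = 50 ≥ 50 [met]
  Stage III.1 is satisfied; the onus moves to the franchisor.
Stage III.2 — burden on franchisor; standard: a heightened civil standard (weight is at least 69).
    (i): 79 − 13 = 66 < 69 [not met]
  The franchisor does not carry Stage III.2.
The franchisee prevails on this issue.
Per-issue: Issue I → franchisee; Issue II → franchisor; Issue III → franchisee. The franchisee must prevail on a majority of issues; overall, the franchisee prevails.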